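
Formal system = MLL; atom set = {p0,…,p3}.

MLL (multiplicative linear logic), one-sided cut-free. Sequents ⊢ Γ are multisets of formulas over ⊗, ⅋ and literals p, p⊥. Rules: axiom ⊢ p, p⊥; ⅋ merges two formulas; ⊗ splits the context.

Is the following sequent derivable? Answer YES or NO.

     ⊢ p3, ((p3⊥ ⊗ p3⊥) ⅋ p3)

Derivation (root first):
[⅋]  ⊢ p3, ((p3⊥ ⊗ p3⊥) ⅋ p3)
  [⊗]  ⊢ p3, p3, (p3⊥ ⊗ p3⊥)
    [Ax]  ⊢ p3, p3⊥
    [Ax]  ⊢ p3, p3⊥

Result: YES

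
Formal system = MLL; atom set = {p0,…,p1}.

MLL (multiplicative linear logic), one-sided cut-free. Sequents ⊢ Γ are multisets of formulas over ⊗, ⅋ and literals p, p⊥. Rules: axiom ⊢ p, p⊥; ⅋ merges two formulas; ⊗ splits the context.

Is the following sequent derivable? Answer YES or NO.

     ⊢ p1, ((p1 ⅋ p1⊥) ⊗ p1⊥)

Derivation trace:
[⊗]  ⊢ p1, ((p1 ⅋ p1⊥) ⊗ p1⊥)
  [⅋]  ⊢ (p1 ⅋ p1⊥)
    [Ax]  ⊢ p1, p1⊥
  [Ax]  ⊢ p1, p1⊥

Result: YES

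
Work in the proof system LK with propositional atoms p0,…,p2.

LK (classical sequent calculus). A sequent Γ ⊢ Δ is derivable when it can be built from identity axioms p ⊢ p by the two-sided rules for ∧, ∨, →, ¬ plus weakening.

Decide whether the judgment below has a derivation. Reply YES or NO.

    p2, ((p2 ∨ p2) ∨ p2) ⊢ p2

Proof tree:
[∨L] p2, ((p2 ∨ p2) ∨ p2) ⊢ p2
  [∨L] p2, (p2 ∨ p2) ⊢ p2
    [WL] p2, p2 ⊢ p2
      [Ax] p2 ⊢ p2
    [Ax] p2 ⊢ p2
  [Ax] p2 ⊢ p2

Result: YES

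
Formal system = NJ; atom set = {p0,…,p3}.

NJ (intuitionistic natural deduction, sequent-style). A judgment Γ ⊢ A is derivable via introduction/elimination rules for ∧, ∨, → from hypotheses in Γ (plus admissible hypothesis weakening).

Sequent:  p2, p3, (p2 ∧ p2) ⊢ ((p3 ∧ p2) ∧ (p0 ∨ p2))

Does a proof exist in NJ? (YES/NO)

Derivation trace:
[Wk] p2, p3, (p2 ∧ p2) ⊢ ((p3 ∧ p2) ∧ (p0 ∨ p2))
  [∧I] p2, p3 ⊢ ((p3 ∧ p2) ∧ (p0 ∨ p2))
    [∧I] p2, p3 ⊢ (p3 ∧ p2)
      [Ax] p3 ⊢ p3
      [Ax] p2 ⊢ p2
    [∨I₂] p2 ⊢ (p0 ∨ p2)
      [Ax] p2 ⊢ p2

Result: YES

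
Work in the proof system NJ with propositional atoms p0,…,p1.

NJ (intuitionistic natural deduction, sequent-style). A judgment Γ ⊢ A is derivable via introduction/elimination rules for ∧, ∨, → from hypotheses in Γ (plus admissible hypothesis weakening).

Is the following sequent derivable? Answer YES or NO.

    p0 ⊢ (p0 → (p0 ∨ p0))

Derivation trace:
[Wk] p0 ⊢ (p0 → (p0 ∨ p0))
  [→I]  ⊢ (p0 → (p0 ∨ p0))
    [∨I₂] p0 ⊢ (p0 ∨ p0)
      [Ax] p0 ⊢ p0

Result: YES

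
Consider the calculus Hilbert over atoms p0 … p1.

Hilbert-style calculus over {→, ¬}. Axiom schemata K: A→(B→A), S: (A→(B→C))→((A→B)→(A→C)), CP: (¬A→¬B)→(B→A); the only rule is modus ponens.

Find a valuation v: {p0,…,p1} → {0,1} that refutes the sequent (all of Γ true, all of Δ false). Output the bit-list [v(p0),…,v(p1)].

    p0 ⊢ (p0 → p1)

Enumerate valuations to refute Γ ⊢ Δ:
  v=00: Γ:[p0=F] Δ:[(p0 → p1)=T] refutes=False
  v=01: Γ:[p0=F] Δ:[(p0 → p1)=T] refutes=False
  v=10: Γ:[p0=T] Δ:[(p0 → p1)=F] refutes=True  ← countermodel

Result: [1, 0]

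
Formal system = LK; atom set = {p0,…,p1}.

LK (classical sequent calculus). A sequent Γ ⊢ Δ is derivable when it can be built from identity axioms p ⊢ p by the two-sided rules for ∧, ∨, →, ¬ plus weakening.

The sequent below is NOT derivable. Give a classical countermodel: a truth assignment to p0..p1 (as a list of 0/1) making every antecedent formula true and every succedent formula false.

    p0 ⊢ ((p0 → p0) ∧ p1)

Enumerate valuations to refute Γ ⊢ Δ:
  v=00: Γ:[p0=F] Δ:[((p0 → p0) ∧ p1)=F] refutes=False
  v=01: Γ:[p0=F] Δ:[((p0 → p0) ∧ p1)=T] refutes=False
  v=10: Γ:[p0=T] Δ:[((p0 → p0) ∧ p1)=F] refutes=True  ← countermodel

Result: [1, 0]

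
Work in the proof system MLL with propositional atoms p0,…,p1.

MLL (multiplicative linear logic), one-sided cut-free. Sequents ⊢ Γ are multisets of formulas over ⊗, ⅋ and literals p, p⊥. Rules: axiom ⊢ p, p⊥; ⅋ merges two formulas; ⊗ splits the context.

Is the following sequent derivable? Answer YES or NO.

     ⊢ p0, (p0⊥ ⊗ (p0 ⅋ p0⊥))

Proof tree:
[⊗]  ⊢ p0, (p0⊥ ⊗ (p0 ⅋ p0⊥))
  [Ax]  ⊢ p0, p0⊥
  [⅋]  ⊢ (p0 ⅋ p0⊥)
    [Ax]  ⊢ p0, p0⊥

Result: YES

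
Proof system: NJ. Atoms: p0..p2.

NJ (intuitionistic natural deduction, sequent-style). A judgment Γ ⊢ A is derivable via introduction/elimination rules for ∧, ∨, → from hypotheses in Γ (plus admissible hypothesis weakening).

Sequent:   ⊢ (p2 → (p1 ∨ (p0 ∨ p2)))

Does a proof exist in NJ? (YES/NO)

Proof tree:
[→I]  ⊢ (p2 → (p1 ∨ (p0 ∨ p2)))
  [∨I₂] p2 ⊢ (p1 ∨ (p0 ∨ p2))
    [∨I₂] p2 ⊢ (p0 ∨ p2)
      [Ax] p2 ⊢ p2

Result: YES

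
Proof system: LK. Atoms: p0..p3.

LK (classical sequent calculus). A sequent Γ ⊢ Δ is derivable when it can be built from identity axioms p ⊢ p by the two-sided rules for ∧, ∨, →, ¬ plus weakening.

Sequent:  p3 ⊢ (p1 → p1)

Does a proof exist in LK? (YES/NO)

Derivation (root first):
[WL] p3 ⊢ (p1 → p1)
  [→R]  ⊢ (p1 → p1)
    [Ax] p1 ⊢ p1

Result: YES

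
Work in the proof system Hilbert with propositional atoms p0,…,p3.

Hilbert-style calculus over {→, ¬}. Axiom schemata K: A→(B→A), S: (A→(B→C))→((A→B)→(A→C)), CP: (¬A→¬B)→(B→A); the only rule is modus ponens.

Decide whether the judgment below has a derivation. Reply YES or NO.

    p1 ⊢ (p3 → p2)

Search for a countermodel by truth-table:
  v=0000: Γ:[p1=F] Δ:[(p3 → p2)=T] refutes=False
  v=0001: Γ:[p1=F] Δ:[(p3 → p2)=F] refutes=False
  v=0010: Γ:[p1=F] Δ:[(p3 → p2)=T] refutes=False
  v=0011: Γ:[p1=F] Δ:[(p3 → p2)=T] refutes=False
  v=0100: Γ:[p1=T] Δ:[(p3 → p2)=T] refutes=False
  v=0101: Γ:[p1=T] Δ:[(p3 → p2)=F] refutes=True  ← countermodel

Result: NO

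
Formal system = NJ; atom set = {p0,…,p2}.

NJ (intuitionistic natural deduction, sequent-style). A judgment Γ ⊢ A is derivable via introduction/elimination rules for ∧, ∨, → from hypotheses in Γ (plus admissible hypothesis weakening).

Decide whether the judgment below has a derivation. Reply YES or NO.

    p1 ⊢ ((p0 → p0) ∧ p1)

Derivation (root first):
[∧I] p1 ⊢ ((p0 → p0) ∧ p1)
  [→I]  ⊢ (p0 → p0)
    [Ax] p0 ⊢ p0
  [Ax] p1 ⊢ p1

Result: YES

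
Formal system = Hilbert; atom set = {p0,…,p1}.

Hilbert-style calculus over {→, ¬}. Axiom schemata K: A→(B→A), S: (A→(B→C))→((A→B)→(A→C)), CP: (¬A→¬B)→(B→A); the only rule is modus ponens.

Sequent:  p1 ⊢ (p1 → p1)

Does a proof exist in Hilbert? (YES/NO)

Proof tree:
[MP] p1 ⊢ (p1 → p1)
  [MP]  ⊢ ((p1 → p1) → (p1 → p1))
    [S]  ⊢ ((p1 → (p1 → p1)) → ((p1 → p1) → (p1 → p1)))
    [K]  ⊢ (p1 → (p1 → p1))
  [MP] p1 ⊢ (p1 → p1)
    [K]  ⊢ (p1 → (p1 → p1))
    [Hyp] p1 ⊢ p1

Result: YES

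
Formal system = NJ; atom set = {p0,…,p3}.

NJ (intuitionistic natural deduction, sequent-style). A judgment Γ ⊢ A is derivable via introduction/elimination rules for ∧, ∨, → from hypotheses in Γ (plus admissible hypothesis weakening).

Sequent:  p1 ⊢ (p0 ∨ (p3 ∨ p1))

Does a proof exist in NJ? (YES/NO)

Proof tree:
[∨I₂] p1 ⊢ (p0 ∨ (p3 ∨ p1))
  [∨I₂] p1 ⊢ (p3 ∨ p1)
    [Ax] p1 ⊢ p1

Result: YES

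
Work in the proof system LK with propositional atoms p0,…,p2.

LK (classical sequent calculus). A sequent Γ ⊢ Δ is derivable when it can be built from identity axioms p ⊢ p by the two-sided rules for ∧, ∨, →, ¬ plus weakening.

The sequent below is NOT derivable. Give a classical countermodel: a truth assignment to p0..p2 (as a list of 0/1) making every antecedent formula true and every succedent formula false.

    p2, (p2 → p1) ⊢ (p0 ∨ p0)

Truth-table refutation:
  v=000: Γ:[p2=F, (p2 → p1)=T] Δ:[(p0 ∨ p0)=F] refutes=False
  v=001: Γ:[p2=T, (p2 → p1)=F] Δ:[(p0 ∨ p0)=F] refutes=False
  v=010: Γ:[p2=F, (p2 → p1)=T] Δ:[(p0 ∨ p0)=F] refutes=False
  v=011: Γ:[p2=T, (p2 → p1)=T] Δ:[(p0 ∨ p0)=F] refutes=True  ← countermodel

Result: [0, 1, 1]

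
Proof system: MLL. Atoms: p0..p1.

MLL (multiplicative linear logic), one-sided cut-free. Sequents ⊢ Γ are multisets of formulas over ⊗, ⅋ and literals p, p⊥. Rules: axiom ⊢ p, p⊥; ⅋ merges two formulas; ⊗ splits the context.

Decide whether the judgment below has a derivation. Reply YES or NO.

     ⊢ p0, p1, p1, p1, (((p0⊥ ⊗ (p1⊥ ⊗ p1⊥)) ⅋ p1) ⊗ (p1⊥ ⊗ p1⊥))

Proof tree:
[⊗]  ⊢ p0, p1, p1, p1, (((p0⊥ ⊗ (p1⊥ ⊗ p1⊥)) ⅋ p1) ⊗ (p1⊥ ⊗ p1⊥))
  [⅋]  ⊢ p0, p1, ((p0⊥ ⊗ (p1⊥ ⊗ p1⊥)) ⅋ p1)
    [⊗]  ⊢ p0, p1, p1, (p0⊥ ⊗ (p1⊥ ⊗ p1⊥))
      [Ax]  ⊢ p0, p0⊥
      [⊗]  ⊢ p1, p1, (p1⊥ ⊗ p1⊥)
        [Ax]  ⊢ p1, p1⊥
        [Ax]  ⊢ p1, p1⊥
  [⊗]  ⊢ p1, p1, (p1⊥ ⊗ p1⊥)
    [Ax]  ⊢ p1, p1⊥
    [Ax]  ⊢ p1, p1⊥

Result: YES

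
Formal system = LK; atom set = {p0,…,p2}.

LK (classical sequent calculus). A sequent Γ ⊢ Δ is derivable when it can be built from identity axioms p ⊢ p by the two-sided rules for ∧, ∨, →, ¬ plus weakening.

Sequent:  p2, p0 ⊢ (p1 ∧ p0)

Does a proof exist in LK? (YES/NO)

Truth-table refutation:
  v=000: Γ:[p2=F, p0=F] Δ:[(p1 ∧ p0)=F] refutes=False
  v=001: Γ:[p2=T, p0=F] Δ:[(p1 ∧ p0)=F] refutes=False
  v=010: Γ:[p2=F, p0=F] Δ:[(p1 ∧ p0)=F] refutes=False
  v=011: Γ:[p2=T, p0=F] Δ:[(p1 ∧ p0)=F] refutes=False
  v=100: Γ:[p2=F, p0=T] Δ:[(p1 ∧ p0)=F] refutes=False
  v=101: Γ:[p2=T, p0=T] Δ:[(p1 ∧ p0)=F] refutes=True  ← countermodel

Result: NO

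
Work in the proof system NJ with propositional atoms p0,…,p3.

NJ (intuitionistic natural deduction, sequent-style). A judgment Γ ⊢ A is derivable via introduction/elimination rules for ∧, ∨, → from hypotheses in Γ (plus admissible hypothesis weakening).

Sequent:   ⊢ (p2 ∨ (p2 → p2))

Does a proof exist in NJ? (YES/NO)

Proof tree:
[∨I₂]  ⊢ (p2 ∨ (p2 → p2))
  [→I]  ⊢ (p2 → p2)
    [Ax] p2 ⊢ p2

Result: YES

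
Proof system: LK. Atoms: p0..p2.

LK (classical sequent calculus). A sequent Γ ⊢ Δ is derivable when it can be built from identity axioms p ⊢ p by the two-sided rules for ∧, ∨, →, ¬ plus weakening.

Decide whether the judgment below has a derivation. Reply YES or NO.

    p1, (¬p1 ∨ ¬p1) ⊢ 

Derivation trace:
[∨L] p1, (¬p1 ∨ ¬p1) ⊢ 
  [¬L] p1, ¬p1 ⊢ 
    [Ax] p1 ⊢ p1
  [¬L] p1, ¬p1 ⊢ 
    [Ax] p1 ⊢ p1

Result: YES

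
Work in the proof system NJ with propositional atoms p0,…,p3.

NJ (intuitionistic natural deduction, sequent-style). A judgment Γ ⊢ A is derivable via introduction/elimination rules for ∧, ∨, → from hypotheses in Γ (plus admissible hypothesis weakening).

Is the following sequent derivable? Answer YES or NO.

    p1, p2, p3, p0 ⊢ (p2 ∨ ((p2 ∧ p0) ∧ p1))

Proof tree:
[∨I₂] p1, p2, p3, p0 ⊢ (p2 ∨ ((p2 ∧ p0) ∧ p1))
  [∧I] p1, p2, p3, p0 ⊢ ((p2 ∧ p0) ∧ p1)
    [∧I] p2, p0 ⊢ (p2 ∧ p0)
      [Ax] p2 ⊢ p2
      [Ax] p0 ⊢ p0
    [Wk] p1, p3 ⊢ p1
      [Ax] p1 ⊢ p1

Result: YES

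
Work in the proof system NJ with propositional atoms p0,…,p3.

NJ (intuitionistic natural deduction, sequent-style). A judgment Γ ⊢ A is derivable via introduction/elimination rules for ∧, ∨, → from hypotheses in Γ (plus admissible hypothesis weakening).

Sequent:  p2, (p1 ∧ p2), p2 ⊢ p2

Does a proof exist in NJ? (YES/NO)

Derivation trace:
[Wk] p2, (p1 ∧ p2), p2 ⊢ p2
  [Wk] p2, (p1 ∧ p2) ⊢ p2
    [Ax] p2 ⊢ p2

Result: YES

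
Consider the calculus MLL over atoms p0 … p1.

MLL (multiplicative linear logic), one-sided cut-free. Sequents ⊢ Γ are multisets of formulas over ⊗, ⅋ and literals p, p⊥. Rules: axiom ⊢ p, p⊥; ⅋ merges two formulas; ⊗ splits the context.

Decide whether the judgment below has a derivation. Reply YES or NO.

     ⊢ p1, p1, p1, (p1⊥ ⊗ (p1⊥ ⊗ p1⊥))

Proof tree:
[⊗]  ⊢ p1, p1, p1, (p1⊥ ⊗ (p1⊥ ⊗ p1⊥))
  [Ax]  ⊢ p1, p1⊥
  [⊗]  ⊢ p1, p1, (p1⊥ ⊗ p1⊥)
    [Ax]  ⊢ p1, p1⊥
    [Ax]  ⊢ p1, p1⊥

Result: YES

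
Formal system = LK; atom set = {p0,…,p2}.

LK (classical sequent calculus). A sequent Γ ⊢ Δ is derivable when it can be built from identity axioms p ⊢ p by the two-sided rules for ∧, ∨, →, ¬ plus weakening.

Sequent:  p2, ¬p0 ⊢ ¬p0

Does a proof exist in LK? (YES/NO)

Derivation (root first):
[¬R] p2, ¬p0 ⊢ ¬p0
  [¬L] p0, p2, ¬p0 ⊢ 
    [WL] p0, p2 ⊢ p0
      [Ax] p0 ⊢ p0

Result: YES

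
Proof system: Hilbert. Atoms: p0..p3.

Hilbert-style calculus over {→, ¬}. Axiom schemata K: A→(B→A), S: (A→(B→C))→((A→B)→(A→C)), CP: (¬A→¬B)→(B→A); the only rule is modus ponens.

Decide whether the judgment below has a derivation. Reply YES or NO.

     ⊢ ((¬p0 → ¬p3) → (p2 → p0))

Truth-table refutation:
  v=0000: Γ:[] Δ:[((¬p0 → ¬p3) → (p2 → p0))=T] refutes=False
  v=0001: Γ:[] Δ:[((¬p0 → ¬p3) → (p2 → p0))=T] refutes=False
  v=0010: Γ:[] Δ:[((¬p0 → ¬p3) → (p2 → p0))=F] refutes=True  ← countermodel

Result: NO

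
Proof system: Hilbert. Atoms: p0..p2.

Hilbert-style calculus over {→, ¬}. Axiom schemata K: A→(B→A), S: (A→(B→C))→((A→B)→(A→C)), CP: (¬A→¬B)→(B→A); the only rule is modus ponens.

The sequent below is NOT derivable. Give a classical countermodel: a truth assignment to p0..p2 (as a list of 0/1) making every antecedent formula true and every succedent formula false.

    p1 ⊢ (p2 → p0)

Truth-table refutation:
  v=000: Γ:[p1=F] Δ:[(p2 → p0)=T] refutes=False
  v=001: Γ:[p1=F] Δ:[(p2 → p0)=F] refutes=False
  v=010: Γ:[p1=T] Δ:[(p2 → p0)=T] refutes=False
  v=011: Γ:[p1=T] Δ:[(p2 → p0)=F] refutes=True  ← countermodel

Result: [0, 1, 1]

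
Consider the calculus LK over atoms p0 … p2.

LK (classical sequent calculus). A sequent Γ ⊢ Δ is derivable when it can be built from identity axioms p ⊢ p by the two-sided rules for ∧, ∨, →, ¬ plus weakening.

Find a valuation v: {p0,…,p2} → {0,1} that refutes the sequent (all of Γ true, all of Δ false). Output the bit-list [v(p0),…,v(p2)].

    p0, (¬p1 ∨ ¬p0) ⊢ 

Enumerate valuations to refute Γ ⊢ Δ:
  v=000: Γ:[p0=F, (¬p1 ∨ ¬p0)=T] Δ:[] refutes=False
  v=001: Γ:[p0=F, (¬p1 ∨ ¬p0)=T] Δ:[] refutes=False
  v=010: Γ:[p0=F, (¬p1 ∨ ¬p0)=T] Δ:[] refutes=False
  v=011: Γ:[p0=F, (¬p1 ∨ ¬p0)=T] Δ:[] refutes=False
  v=100: Γ:[p0=T, (¬p1 ∨ ¬p0)=T] Δ:[] refutes=True  ← countermodel

Result: [1, 0, 0]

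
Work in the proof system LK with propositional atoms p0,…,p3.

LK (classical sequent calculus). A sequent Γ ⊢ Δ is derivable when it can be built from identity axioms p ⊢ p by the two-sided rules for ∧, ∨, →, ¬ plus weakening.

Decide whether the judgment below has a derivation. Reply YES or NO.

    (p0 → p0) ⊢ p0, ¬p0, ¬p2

Derivation (root first):
[¬R] (p0 → p0) ⊢ p0, ¬p0, ¬p2
  [¬R] p2, (p0 → p0) ⊢ p0, ¬p0
    [→L] p2, p0, (p0 → p0) ⊢ p0
      [WL] p0, p2 ⊢ p0
        [Ax] p0 ⊢ p0
      [Ax] p0 ⊢ p0

Result: YES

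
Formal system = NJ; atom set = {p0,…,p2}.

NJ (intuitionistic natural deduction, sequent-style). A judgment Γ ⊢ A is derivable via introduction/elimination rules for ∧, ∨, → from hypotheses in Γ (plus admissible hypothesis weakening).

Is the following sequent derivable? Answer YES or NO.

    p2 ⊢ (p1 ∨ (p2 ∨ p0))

Derivation (root first):
[∨I₂] p2 ⊢ (p1 ∨ (p2 ∨ p0))
  [∨I₁] p2 ⊢ (p2 ∨ p0)
    [Ax] p2 ⊢ p2

Result: YES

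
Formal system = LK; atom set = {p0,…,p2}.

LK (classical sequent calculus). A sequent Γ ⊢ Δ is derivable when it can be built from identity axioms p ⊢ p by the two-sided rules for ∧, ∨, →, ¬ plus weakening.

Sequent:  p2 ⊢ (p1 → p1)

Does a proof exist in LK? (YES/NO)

Derivation trace:
[→R] p2 ⊢ (p1 → p1)
  [WL] p1, p2 ⊢ p1
    [Ax] p1 ⊢ p1

Result: YES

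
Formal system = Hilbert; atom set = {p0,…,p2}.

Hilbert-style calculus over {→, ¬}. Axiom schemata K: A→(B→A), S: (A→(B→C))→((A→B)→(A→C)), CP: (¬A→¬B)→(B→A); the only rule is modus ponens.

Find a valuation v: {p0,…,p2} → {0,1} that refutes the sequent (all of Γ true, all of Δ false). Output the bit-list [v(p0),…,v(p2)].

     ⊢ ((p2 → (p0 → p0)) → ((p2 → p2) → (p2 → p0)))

Search for a countermodel by truth-table:
  v=000: Γ:[] Δ:[((p2 → (p0 → p0)) → ((p2 → p2) → (p2 → p0)))=T] refutes=False
  v=001: Γ:[] Δ:[((p2 → (p0 → p0)) → ((p2 → p2) → (p2 → p0)))=F] refutes=True  ← countermodel

Result: [0, 0, 1]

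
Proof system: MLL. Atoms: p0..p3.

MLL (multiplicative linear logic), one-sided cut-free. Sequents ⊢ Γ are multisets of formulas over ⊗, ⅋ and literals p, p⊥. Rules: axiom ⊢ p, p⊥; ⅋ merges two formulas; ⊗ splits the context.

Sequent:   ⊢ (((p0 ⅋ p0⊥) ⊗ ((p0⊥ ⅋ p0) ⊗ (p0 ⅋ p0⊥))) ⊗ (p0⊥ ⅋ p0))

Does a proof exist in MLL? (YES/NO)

Derivation (root first):
[⊗]  ⊢ (((p0 ⅋ p0⊥) ⊗ ((p0⊥ ⅋ p0) ⊗ (p0 ⅋ p0⊥))) ⊗ (p0⊥ ⅋ p0))
  [⊗]  ⊢ ((p0 ⅋ p0⊥) ⊗ ((p0⊥ ⅋ p0) ⊗ (p0 ⅋ p0⊥)))
    [⅋]  ⊢ (p0 ⅋ p0⊥)
      [Ax]  ⊢ p0, p0⊥
    [⊗]  ⊢ ((p0⊥ ⅋ p0) ⊗ (p0 ⅋ p0⊥))
      [⅋]  ⊢ (p0⊥ ⅋ p0)
        [Ax]  ⊢ p0, p0⊥
      [⅋]  ⊢ (p0 ⅋ p0⊥)
        [Ax]  ⊢ p0, p0⊥
  [⅋]  ⊢ (p0⊥ ⅋ p0)
    [Ax]  ⊢ p0, p0⊥

Result: YES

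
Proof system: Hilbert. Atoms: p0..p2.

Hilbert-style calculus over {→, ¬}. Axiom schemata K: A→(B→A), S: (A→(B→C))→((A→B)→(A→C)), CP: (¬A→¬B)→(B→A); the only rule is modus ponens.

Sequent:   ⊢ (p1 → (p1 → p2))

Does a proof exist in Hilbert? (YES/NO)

Truth-table refutation:
  v=000: Γ:[] Δ:[(p1 → (p1 → p2))=T] refutes=False
  v=001: Γ:[] Δ:[(p1 → (p1 → p2))=T] refutes=False
  v=010: Γ:[] Δ:[(p1 → (p1 → p2))=F] refutes=True  ← countermodel

Result: NO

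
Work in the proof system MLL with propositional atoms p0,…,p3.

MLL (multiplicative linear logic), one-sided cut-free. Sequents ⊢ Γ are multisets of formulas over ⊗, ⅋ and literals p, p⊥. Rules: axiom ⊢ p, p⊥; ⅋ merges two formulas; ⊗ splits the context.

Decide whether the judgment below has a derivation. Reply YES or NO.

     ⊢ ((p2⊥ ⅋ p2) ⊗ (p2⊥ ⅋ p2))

Proof tree:
[⊗]  ⊢ ((p2⊥ ⅋ p2) ⊗ (p2⊥ ⅋ p2))
  [⅋]  ⊢ (p2⊥ ⅋ p2)
    [Ax]  ⊢ p2, p2⊥
  [⅋]  ⊢ (p2⊥ ⅋ p2)
    [Ax]  ⊢ p2, p2⊥

Result: YES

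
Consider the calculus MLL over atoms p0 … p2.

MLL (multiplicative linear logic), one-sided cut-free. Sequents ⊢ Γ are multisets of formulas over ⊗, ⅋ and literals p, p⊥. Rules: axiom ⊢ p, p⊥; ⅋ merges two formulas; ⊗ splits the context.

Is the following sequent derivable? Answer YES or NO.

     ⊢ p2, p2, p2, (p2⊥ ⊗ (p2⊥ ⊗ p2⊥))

Derivation trace:
[⊗]  ⊢ p2, p2, p2, (p2⊥ ⊗ (p2⊥ ⊗ p2⊥))
  [Ax]  ⊢ p2, p2⊥
  [⊗]  ⊢ p2, p2, (p2⊥ ⊗ p2⊥)
    [Ax]  ⊢ p2, p2⊥
    [Ax]  ⊢ p2, p2⊥

Result: YES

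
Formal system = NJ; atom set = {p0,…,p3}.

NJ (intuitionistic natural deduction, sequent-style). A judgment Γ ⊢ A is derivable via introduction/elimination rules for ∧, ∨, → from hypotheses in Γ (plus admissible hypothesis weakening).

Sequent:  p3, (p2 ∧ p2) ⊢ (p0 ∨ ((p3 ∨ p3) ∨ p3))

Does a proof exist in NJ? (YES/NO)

Proof tree:
[∨I₂] p3, (p2 ∧ p2) ⊢ (p0 ∨ ((p3 ∨ p3) ∨ p3))
  [∨I₁] p3, (p2 ∧ p2) ⊢ ((p3 ∨ p3) ∨ p3)
    [Wk] p3, (p2 ∧ p2) ⊢ (p3 ∨ p3)
      [∨I₂] p3 ⊢ (p3 ∨ p3)
        [Ax] p3 ⊢ p3

Result: YES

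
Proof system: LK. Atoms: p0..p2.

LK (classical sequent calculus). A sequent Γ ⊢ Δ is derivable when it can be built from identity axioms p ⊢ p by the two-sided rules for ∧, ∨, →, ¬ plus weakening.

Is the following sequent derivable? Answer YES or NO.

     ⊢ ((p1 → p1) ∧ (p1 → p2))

Truth-table refutation:
  v=000: Γ:[] Δ:[((p1 → p1) ∧ (p1 → p2))=T] refutes=False
  v=001: Γ:[] Δ:[((p1 → p1) ∧ (p1 → p2))=T] refutes=False
  v=010: Γ:[] Δ:[((p1 → p1) ∧ (p1 → p2))=F] refutes=True  ← countermodel

Result: NO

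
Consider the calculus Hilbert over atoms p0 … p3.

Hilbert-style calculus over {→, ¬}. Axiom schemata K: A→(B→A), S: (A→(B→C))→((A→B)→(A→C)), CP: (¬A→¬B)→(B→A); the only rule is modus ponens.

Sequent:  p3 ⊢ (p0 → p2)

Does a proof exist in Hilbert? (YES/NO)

Truth-table refutation:
  v=0000: Γ:[p3=F] Δ:[(p0 → p2)=T] refutes=False
  v=0001: Γ:[p3=T] Δ:[(p0 → p2)=T] refutes=False
  v=0010: Γ:[p3=F] Δ:[(p0 → p2)=T] refutes=False
  v=0011: Γ:[p3=T] Δ:[(p0 → p2)=T] refutes=False
  v=0100: Γ:[p3=F] Δ:[(p0 → p2)=T] refutes=False
  v=0101: Γ:[p3=T] Δ:[(p0 → p2)=T] refutes=False
  v=0110: Γ:[p3=F] Δ:[(p0 → p2)=T] refutes=False
  v=0111: Γ:[p3=T] Δ:[(p0 → p2)=T] refutes=False
  v=1000: Γ:[p3=F] Δ:[(p0 → p2)=F] refutes=False
  v=1001: Γ:[p3=T] Δ:[(p0 → p2)=F] refutes=True  ← countermodel

Result: NO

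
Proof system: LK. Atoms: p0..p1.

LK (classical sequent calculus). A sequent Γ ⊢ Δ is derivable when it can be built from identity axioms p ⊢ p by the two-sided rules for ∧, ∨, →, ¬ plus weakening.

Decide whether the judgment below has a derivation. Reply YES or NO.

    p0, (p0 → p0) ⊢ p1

Search for a countermodel by truth-table:
  v=00: Γ:[p0=F, (p0 → p0)=T] Δ:[p1=F] refutes=False
  v=01: Γ:[p0=F, (p0 → p0)=T] Δ:[p1=T] refutes=False
  v=10: Γ:[p0=T, (p0 → p0)=T] Δ:[p1=F] refutes=True  ← countermodel

Result: NO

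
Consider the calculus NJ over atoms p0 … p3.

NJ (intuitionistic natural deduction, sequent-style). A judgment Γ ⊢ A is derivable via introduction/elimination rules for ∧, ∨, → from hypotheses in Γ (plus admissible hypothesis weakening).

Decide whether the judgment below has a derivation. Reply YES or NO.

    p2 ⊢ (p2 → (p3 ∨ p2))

Derivation (root first):
[Wk] p2 ⊢ (p2 → (p3 ∨ p2))
  [→I]  ⊢ (p2 → (p3 ∨ p2))
    [∨I₂] p2 ⊢ (p3 ∨ p2)
      [Ax] p2 ⊢ p2

Result: YES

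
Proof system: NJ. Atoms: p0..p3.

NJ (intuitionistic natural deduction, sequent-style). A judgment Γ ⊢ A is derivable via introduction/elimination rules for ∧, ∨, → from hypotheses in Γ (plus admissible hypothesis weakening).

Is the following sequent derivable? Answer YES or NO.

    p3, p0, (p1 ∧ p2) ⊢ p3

Derivation trace:
[Wk] p3, p0, (p1 ∧ p2) ⊢ p3
  [Wk] p3, p0 ⊢ p3
    [Ax] p3 ⊢ p3

Result: YES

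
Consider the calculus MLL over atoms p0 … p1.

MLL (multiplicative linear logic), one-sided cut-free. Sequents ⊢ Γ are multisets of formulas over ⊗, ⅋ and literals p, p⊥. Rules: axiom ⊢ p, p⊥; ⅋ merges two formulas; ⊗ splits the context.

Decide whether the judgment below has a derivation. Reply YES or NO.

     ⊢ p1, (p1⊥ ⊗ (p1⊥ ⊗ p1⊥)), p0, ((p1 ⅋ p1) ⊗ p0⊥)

Proof tree:
[⊗]  ⊢ p1, (p1⊥ ⊗ (p1⊥ ⊗ p1⊥)), p0, ((p1 ⅋ p1) ⊗ p0⊥)
  [⅋]  ⊢ p1, (p1⊥ ⊗ (p1⊥ ⊗ p1⊥)), (p1 ⅋ p1)
    [⊗]  ⊢ p1, p1, p1, (p1⊥ ⊗ (p1⊥ ⊗ p1⊥))
      [Ax]  ⊢ p1, p1⊥
      [⊗]  ⊢ p1, p1, (p1⊥ ⊗ p1⊥)
        [Ax]  ⊢ p1, p1⊥
        [Ax]  ⊢ p1, p1⊥
  [Ax]  ⊢ p0, p0⊥

Result: YES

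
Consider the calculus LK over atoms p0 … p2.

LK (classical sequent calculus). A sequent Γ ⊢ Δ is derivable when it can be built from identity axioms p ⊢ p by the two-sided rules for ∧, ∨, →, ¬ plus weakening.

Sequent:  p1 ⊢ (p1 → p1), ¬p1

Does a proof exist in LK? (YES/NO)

Derivation (root first):
[¬R] p1 ⊢ (p1 → p1), ¬p1
  [WL] p1, p1 ⊢ (p1 → p1)
    [WL] p1 ⊢ (p1 → p1)
      [→R]  ⊢ (p1 → p1)
        [Ax] p1 ⊢ p1

Result: YES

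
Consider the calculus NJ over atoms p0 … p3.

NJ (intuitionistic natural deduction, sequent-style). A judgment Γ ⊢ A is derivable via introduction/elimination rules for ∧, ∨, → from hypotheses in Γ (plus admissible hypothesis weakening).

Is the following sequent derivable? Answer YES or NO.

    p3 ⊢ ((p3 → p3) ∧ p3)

Derivation trace:
[∧I] p3 ⊢ ((p3 → p3) ∧ p3)
  [→I]  ⊢ (p3 → p3)
    [Ax] p3 ⊢ p3
  [Ax] p3 ⊢ p3

Result: YES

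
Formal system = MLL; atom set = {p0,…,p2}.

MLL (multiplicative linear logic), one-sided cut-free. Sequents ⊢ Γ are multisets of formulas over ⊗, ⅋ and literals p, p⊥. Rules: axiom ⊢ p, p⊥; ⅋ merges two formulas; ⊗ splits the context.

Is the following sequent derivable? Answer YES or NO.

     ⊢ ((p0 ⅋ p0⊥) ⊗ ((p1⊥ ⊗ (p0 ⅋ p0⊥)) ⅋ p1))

Derivation trace:
[⊗]  ⊢ ((p0 ⅋ p0⊥) ⊗ ((p1⊥ ⊗ (p0 ⅋ p0⊥)) ⅋ p1))
  [⅋]  ⊢ (p0 ⅋ p0⊥)
    [Ax]  ⊢ p0, p0⊥
  [⅋]  ⊢ ((p1⊥ ⊗ (p0 ⅋ p0⊥)) ⅋ p1)
    [⊗]  ⊢ p1, (p1⊥ ⊗ (p0 ⅋ p0⊥))
      [Ax]  ⊢ p1, p1⊥
      [⅋]  ⊢ (p0 ⅋ p0⊥)
        [Ax]  ⊢ p0, p0⊥

Result: YES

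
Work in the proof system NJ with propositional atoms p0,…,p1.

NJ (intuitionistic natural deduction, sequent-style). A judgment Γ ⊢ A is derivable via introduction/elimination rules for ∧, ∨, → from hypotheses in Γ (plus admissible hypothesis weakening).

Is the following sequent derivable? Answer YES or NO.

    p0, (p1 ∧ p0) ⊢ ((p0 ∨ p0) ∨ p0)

Proof tree:
[∨I₁] p0, (p1 ∧ p0) ⊢ ((p0 ∨ p0) ∨ p0)
  [Wk] p0, (p1 ∧ p0) ⊢ (p0 ∨ p0)
    [∨I₁] p0 ⊢ (p0 ∨ p0)
      [Ax] p0 ⊢ p0

Result: YES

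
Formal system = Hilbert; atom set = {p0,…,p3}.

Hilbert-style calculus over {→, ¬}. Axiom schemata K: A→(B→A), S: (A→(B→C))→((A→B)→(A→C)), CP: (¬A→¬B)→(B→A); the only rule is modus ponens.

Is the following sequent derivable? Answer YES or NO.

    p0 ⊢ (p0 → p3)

Search for a countermodel by truth-table:
  v=0000: Γ:[p0=F] Δ:[(p0 → p3)=T] refutes=False
  v=0001: Γ:[p0=F] Δ:[(p0 → p3)=T] refutes=False
  v=0010: Γ:[p0=F] Δ:[(p0 → p3)=T] refutes=False
  v=0011: Γ:[p0=F] Δ:[(p0 → p3)=T] refutes=False
  v=0100: Γ:[p0=F] Δ:[(p0 → p3)=T] refutes=False
  v=0101: Γ:[p0=F] Δ:[(p0 → p3)=T] refutes=False
  v=0110: Γ:[p0=F] Δ:[(p0 → p3)=T] refutes=False
  v=0111: Γ:[p0=F] Δ:[(p0 → p3)=T] refutes=False
  v=1000: Γ:[p0=T] Δ:[(p0 → p3)=F] refutes=True  ← countermodel

Result: NO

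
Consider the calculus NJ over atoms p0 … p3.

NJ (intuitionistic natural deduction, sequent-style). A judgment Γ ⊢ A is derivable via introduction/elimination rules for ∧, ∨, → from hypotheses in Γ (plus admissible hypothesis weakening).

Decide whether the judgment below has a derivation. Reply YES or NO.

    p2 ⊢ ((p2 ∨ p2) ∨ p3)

Proof tree:
[→E] p2 ⊢ ((p2 ∨ p2) ∨ p3)
  [→I]  ⊢ (p2 → ((p2 ∨ p2) ∨ p3))
    [∨I₁] p2 ⊢ ((p2 ∨ p2) ∨ p3)
      [∨I₂] p2 ⊢ (p2 ∨ p2)
        [Ax] p2 ⊢ p2
  [Ax] p2 ⊢ p2

Result: YES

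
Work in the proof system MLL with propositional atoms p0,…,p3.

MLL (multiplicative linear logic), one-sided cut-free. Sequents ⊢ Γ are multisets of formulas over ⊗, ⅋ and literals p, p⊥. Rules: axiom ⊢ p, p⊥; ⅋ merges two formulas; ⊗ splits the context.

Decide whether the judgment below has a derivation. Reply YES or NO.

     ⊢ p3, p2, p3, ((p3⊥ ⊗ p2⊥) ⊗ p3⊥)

Derivation (root first):
[⊗]  ⊢ p3, p2, p3, ((p3⊥ ⊗ p2⊥) ⊗ p3⊥)
  [⊗]  ⊢ p3, p2, (p3⊥ ⊗ p2⊥)
    [Ax]  ⊢ p3, p3⊥
    [Ax]  ⊢ p2, p2⊥
  [Ax]  ⊢ p3, p3⊥

Result: YES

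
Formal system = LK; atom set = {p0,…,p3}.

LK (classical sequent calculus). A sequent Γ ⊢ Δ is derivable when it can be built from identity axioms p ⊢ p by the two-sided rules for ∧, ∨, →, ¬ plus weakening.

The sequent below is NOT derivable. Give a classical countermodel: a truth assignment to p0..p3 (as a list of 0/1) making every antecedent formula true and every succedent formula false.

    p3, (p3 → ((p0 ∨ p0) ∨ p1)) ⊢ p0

Search for a countermodel by truth-table:
  v=0000: Γ:[p3=F, (p3 → ((p0 ∨ p0) ∨ p1))=T] Δ:[p0=F] refutes=False
  v=0001: Γ:[p3=T, (p3 → ((p0 ∨ p0) ∨ p1))=F] Δ:[p0=F] refutes=False
  v=0010: Γ:[p3=F, (p3 → ((p0 ∨ p0) ∨ p1))=T] Δ:[p0=F] refutes=False
  v=0011: Γ:[p3=T, (p3 → ((p0 ∨ p0) ∨ p1))=F] Δ:[p0=F] refutes=False
  v=0100: Γ:[p3=F, (p3 → ((p0 ∨ p0) ∨ p1))=T] Δ:[p0=F] refutes=False
  v=0101: Γ:[p3=T, (p3 → ((p0 ∨ p0) ∨ p1))=T] Δ:[p0=F] refutes=True  ← countermodel

Result: [0, 1, 0, 1]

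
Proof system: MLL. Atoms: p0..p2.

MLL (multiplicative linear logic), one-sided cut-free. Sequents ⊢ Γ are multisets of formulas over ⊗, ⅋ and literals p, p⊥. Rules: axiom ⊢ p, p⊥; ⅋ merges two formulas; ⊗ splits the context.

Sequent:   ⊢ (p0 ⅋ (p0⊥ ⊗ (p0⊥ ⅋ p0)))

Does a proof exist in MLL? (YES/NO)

Proof tree:
[⅋]  ⊢ (p0 ⅋ (p0⊥ ⊗ (p0⊥ ⅋ p0)))
  [⊗]  ⊢ p0, (p0⊥ ⊗ (p0⊥ ⅋ p0))
    [Ax]  ⊢ p0, p0⊥
    [⅋]  ⊢ (p0⊥ ⅋ p0)
      [Ax]  ⊢ p0, p0⊥

Result: YES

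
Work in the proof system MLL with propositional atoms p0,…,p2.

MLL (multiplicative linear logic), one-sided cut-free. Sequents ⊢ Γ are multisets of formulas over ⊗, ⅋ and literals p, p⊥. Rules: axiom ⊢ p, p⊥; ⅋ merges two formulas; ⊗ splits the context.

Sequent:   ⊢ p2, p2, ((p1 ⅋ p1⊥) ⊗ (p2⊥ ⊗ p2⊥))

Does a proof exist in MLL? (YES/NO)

Derivation (root first):
[⊗]  ⊢ p2, p2, ((p1 ⅋ p1⊥) ⊗ (p2⊥ ⊗ p2⊥))
  [⅋]  ⊢ (p1 ⅋ p1⊥)
    [Ax]  ⊢ p1, p1⊥
  [⊗]  ⊢ p2, p2, (p2⊥ ⊗ p2⊥)
    [Ax]  ⊢ p2, p2⊥
    [Ax]  ⊢ p2, p2⊥

Result: YES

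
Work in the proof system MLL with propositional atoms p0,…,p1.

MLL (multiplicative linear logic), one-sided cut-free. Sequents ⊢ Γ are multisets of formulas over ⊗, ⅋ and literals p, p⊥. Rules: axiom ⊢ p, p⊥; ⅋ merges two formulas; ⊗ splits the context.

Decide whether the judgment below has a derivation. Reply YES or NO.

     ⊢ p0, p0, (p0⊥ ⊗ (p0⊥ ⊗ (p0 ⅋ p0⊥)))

Proof tree:
[⊗]  ⊢ p0, p0, (p0⊥ ⊗ (p0⊥ ⊗ (p0 ⅋ p0⊥)))
  [Ax]  ⊢ p0, p0⊥
  [⊗]  ⊢ p0, (p0⊥ ⊗ (p0 ⅋ p0⊥))
    [Ax]  ⊢ p0, p0⊥
    [⅋]  ⊢ (p0 ⅋ p0⊥)
      [Ax]  ⊢ p0, p0⊥

Result: YES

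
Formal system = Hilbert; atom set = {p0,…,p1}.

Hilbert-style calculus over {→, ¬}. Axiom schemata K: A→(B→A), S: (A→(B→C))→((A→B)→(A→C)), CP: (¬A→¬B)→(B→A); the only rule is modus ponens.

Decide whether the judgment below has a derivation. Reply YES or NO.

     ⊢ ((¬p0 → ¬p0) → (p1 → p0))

Truth-table refutation:
  v=00: Γ:[] Δ:[((¬p0 → ¬p0) → (p1 → p0))=T] refutes=False
  v=01: Γ:[] Δ:[((¬p0 → ¬p0) → (p1 → p0))=F] refutes=True  ← countermodel

Result: NO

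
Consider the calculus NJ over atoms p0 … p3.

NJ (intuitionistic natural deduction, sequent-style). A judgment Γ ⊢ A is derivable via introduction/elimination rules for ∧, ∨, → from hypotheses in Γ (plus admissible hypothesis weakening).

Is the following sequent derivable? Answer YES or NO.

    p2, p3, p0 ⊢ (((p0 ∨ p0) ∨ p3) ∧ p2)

Derivation trace:
[∧I] p2, p3, p0 ⊢ (((p0 ∨ p0) ∨ p3) ∧ p2)
  [∨I₁] p0 ⊢ ((p0 ∨ p0) ∨ p3)
    [∨I₁] p0 ⊢ (p0 ∨ p0)
      [Ax] p0 ⊢ p0
  [Wk] p2, p3 ⊢ p2
    [Ax] p2 ⊢ p2

Result: YES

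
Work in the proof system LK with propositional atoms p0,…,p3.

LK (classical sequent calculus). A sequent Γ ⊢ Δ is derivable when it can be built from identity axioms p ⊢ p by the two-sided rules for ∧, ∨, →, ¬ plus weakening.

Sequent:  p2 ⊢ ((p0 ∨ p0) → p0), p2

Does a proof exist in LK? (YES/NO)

Derivation trace:
[WL] p2 ⊢ ((p0 ∨ p0) → p0), p2
  [WR]  ⊢ ((p0 ∨ p0) → p0), p2
    [→R]  ⊢ ((p0 ∨ p0) → p0)
      [∨L] (p0 ∨ p0) ⊢ p0
        [Ax] p0 ⊢ p0
        [Ax] p0 ⊢ p0

Result: YES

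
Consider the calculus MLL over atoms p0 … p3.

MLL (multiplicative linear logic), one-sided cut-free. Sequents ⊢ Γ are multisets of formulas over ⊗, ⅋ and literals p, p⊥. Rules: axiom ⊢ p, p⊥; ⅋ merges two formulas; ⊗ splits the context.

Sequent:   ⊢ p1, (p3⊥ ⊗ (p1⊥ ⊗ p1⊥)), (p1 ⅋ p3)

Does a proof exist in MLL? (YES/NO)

Derivation (root first):
[⅋]  ⊢ p1, (p3⊥ ⊗ (p1⊥ ⊗ p1⊥)), (p1 ⅋ p3)
  [⊗]  ⊢ p3, p1, p1, (p3⊥ ⊗ (p1⊥ ⊗ p1⊥))
    [Ax]  ⊢ p3, p3⊥
    [⊗]  ⊢ p1, p1, (p1⊥ ⊗ p1⊥)
      [Ax]  ⊢ p1, p1⊥
      [Ax]  ⊢ p1, p1⊥

Result: YES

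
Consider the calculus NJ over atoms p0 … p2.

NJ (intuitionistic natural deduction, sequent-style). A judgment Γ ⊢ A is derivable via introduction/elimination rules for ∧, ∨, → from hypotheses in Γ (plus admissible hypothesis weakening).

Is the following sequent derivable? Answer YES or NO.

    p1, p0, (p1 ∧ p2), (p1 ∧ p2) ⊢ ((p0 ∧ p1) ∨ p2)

Derivation trace:
[Wk] p1, p0, (p1 ∧ p2), (p1 ∧ p2) ⊢ ((p0 ∧ p1) ∨ p2)
  [∨I₁] p1, p0, (p1 ∧ p2) ⊢ ((p0 ∧ p1) ∨ p2)
    [Wk] p1, p0, (p1 ∧ p2) ⊢ (p0 ∧ p1)
      [∧I] p1, p0 ⊢ (p0 ∧ p1)
        [Ax] p0 ⊢ p0
        [Ax] p1 ⊢ p1

Result: YES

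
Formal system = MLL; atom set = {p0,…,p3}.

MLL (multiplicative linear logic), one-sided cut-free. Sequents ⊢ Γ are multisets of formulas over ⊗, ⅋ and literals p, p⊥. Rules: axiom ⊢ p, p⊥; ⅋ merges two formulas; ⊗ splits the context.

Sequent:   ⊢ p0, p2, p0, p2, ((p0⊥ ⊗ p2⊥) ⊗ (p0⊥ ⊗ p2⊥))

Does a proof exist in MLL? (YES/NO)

Proof tree:
[⊗]  ⊢ p0, p2, p0, p2, ((p0⊥ ⊗ p2⊥) ⊗ (p0⊥ ⊗ p2⊥))
  [⊗]  ⊢ p0, p2, (p0⊥ ⊗ p2⊥)
    [Ax]  ⊢ p0, p0⊥
    [Ax]  ⊢ p2, p2⊥
  [⊗]  ⊢ p0, p2, (p0⊥ ⊗ p2⊥)
    [Ax]  ⊢ p0, p0⊥
    [Ax]  ⊢ p2, p2⊥

Result: YES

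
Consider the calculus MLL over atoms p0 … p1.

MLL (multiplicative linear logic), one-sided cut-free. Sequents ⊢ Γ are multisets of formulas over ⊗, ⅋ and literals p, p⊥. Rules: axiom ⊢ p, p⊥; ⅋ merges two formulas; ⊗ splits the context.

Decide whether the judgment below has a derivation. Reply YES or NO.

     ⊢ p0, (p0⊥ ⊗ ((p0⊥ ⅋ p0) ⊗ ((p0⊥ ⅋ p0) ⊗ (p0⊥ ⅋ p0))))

Derivation trace:
[⊗]  ⊢ p0, (p0⊥ ⊗ ((p0⊥ ⅋ p0) ⊗ ((p0⊥ ⅋ p0) ⊗ (p0⊥ ⅋ p0))))
  [Ax]  ⊢ p0, p0⊥
  [⊗]  ⊢ ((p0⊥ ⅋ p0) ⊗ ((p0⊥ ⅋ p0) ⊗ (p0⊥ ⅋ p0)))
    [⅋]  ⊢ (p0⊥ ⅋ p0)
      [Ax]  ⊢ p0, p0⊥
    [⊗]  ⊢ ((p0⊥ ⅋ p0) ⊗ (p0⊥ ⅋ p0))
      [⅋]  ⊢ (p0⊥ ⅋ p0)
        [Ax]  ⊢ p0, p0⊥
      [⅋]  ⊢ (p0⊥ ⅋ p0)
        [Ax]  ⊢ p0, p0⊥

Result: YES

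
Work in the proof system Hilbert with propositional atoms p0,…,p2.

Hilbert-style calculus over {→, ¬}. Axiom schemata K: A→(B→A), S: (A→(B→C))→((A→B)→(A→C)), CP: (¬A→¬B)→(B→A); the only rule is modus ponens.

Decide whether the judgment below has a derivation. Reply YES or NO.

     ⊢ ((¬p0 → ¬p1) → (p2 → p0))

Enumerate valuations to refute Γ ⊢ Δ:
  v=000: Γ:[] Δ:[((¬p0 → ¬p1) → (p2 → p0))=T] refutes=False
  v=001: Γ:[] Δ:[((¬p0 → ¬p1) → (p2 → p0))=F] refutes=True  ← countermodel

Result: NO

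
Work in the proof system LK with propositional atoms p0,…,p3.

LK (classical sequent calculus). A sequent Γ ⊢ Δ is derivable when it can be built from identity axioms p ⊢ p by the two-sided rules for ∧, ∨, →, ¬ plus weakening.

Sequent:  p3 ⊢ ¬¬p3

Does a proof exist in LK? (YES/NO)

Proof tree:
[¬R] p3 ⊢ ¬¬p3
  [¬L] p3, ¬p3 ⊢ 
    [Ax] p3 ⊢ p3

Result: YES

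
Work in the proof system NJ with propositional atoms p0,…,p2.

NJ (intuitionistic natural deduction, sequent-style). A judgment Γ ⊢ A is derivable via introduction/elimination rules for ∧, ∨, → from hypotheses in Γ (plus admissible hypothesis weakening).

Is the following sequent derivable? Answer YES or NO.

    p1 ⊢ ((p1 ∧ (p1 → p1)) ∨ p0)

Proof tree:
[∨I₁] p1 ⊢ ((p1 ∧ (p1 → p1)) ∨ p0)
  [∧I] p1 ⊢ (p1 ∧ (p1 → p1))
    [Ax] p1 ⊢ p1
    [→I]  ⊢ (p1 → p1)
      [Ax] p1 ⊢ p1

Result: YES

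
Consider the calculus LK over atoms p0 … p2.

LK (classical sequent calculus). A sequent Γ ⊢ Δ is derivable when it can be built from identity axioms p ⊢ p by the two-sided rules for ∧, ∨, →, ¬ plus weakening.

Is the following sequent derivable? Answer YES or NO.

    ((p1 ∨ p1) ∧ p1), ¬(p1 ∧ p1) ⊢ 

Derivation trace:
[¬L] ((p1 ∨ p1) ∧ p1), ¬(p1 ∧ p1) ⊢ 
  [∧L] ((p1 ∨ p1) ∧ p1) ⊢ (p1 ∧ p1)
    [∧R] p1, (p1 ∨ p1) ⊢ (p1 ∧ p1)
      [∨L] (p1 ∨ p1) ⊢ p1
        [Ax] p1 ⊢ p1
        [Ax] p1 ⊢ p1
      [Ax] p1 ⊢ p1

Result: YES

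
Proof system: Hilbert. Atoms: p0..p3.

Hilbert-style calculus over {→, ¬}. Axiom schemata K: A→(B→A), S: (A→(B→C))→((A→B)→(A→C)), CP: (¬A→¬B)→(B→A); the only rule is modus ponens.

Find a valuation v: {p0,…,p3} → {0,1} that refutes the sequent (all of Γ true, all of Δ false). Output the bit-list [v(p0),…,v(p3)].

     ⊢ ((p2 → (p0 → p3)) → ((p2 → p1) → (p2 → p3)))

Truth-table refutation:
  v=0000: Γ:[] Δ:[((p2 → (p0 → p3)) → ((p2 → p1) → (p2 → p3)))=T] refutes=False
  v=0001: Γ:[] Δ:[((p2 → (p0 → p3)) → ((p2 → p1) → (p2 → p3)))=T] refutes=False
  v=0010: Γ:[] Δ:[((p2 → (p0 → p3)) → ((p2 → p1) → (p2 → p3)))=T] refutes=False
  v=0011: Γ:[] Δ:[((p2 → (p0 → p3)) → ((p2 → p1) → (p2 → p3)))=T] refutes=False
  v=0100: Γ:[] Δ:[((p2 → (p0 → p3)) → ((p2 → p1) → (p2 → p3)))=T] refutes=False
  v=0101: Γ:[] Δ:[((p2 → (p0 → p3)) → ((p2 → p1) → (p2 → p3)))=T] refutes=False
  v=0110: Γ:[] Δ:[((p2 → (p0 → p3)) → ((p2 → p1) → (p2 → p3)))=F] refutes=True  ← countermodel

Result: [0, 1, 1, 0]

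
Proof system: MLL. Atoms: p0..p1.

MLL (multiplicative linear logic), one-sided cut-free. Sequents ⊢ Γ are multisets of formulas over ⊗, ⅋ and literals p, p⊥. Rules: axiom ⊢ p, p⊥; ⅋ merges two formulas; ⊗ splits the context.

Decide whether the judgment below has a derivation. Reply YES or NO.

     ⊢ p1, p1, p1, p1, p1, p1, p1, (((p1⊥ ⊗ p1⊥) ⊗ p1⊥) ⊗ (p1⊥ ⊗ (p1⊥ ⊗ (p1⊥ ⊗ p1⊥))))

Derivation trace:
[⊗]  ⊢ p1, p1, p1, p1, p1, p1, p1, (((p1⊥ ⊗ p1⊥) ⊗ p1⊥) ⊗ (p1⊥ ⊗ (p1⊥ ⊗ (p1⊥ ⊗ p1⊥))))
  [⊗]  ⊢ p1, p1, p1, ((p1⊥ ⊗ p1⊥) ⊗ p1⊥)
    [⊗]  ⊢ p1, p1, (p1⊥ ⊗ p1⊥)
      [Ax]  ⊢ p1, p1⊥
      [Ax]  ⊢ p1, p1⊥
    [Ax]  ⊢ p1, p1⊥
  [⊗]  ⊢ p1, p1, p1, p1, (p1⊥ ⊗ (p1⊥ ⊗ (p1⊥ ⊗ p1⊥)))
    [Ax]  ⊢ p1, p1⊥
    [⊗]  ⊢ p1, p1, p1, (p1⊥ ⊗ (p1⊥ ⊗ p1⊥))
      [Ax]  ⊢ p1, p1⊥
      [⊗]  ⊢ p1, p1, (p1⊥ ⊗ p1⊥)
        [Ax]  ⊢ p1, p1⊥
        [Ax]  ⊢ p1, p1⊥

Result: YES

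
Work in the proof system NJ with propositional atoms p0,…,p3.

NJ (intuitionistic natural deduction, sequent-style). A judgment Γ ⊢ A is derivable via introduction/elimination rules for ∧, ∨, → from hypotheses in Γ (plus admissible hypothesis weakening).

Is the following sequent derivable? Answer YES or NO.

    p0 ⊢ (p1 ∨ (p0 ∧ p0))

Proof tree:
[∨I₂] p0 ⊢ (p1 ∨ (p0 ∧ p0))
  [∧I] p0 ⊢ (p0 ∧ p0)
    [Ax] p0 ⊢ p0
    [Ax] p0 ⊢ p0

Result: YES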